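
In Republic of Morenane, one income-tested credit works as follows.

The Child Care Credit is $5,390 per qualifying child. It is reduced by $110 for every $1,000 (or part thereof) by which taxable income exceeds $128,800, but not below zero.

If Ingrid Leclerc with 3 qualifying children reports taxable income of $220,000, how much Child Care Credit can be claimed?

Child Care Credit: base = 3 × $5,390 = $16,170. income exceeds $128,800 by $91,200, which is 92 full-or-partial $1,000 increments; reduction = 92 × $110 = $10,120, leaving $6,050.

$6,050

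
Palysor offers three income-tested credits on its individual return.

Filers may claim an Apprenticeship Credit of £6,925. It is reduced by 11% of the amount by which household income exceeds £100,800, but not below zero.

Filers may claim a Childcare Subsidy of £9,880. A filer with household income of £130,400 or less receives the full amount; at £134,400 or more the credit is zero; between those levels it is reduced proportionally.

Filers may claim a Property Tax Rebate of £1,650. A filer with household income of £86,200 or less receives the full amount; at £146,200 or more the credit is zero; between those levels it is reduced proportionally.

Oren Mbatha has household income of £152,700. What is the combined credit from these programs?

Apprenticeship Credit: 11% of the £51,900 excess over £100,800 is £5,709; credit = £6,925 − £5,709 = £1,216.
Childcare Subsidy: £152,700 is at or above £134,400, so the credit is £0.
Property Tax Rebate: £152,700 is at or above £146,200, so the credit is £0.
Total: £1,216 + £0 + £0 = £1,216.

£1,216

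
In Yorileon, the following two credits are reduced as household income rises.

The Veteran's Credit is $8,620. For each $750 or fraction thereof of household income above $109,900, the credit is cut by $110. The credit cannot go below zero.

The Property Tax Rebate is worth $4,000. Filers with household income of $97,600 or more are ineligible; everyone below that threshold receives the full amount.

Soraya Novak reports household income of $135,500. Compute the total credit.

$4,770

Veteran's Credit: income exceeds $109,900 by $25,600, which is 35 full-or-partial $750 increments; reduction = 35 × $110 = $3,850, leaving $4,770.
Property Tax Rebate: $135,500 meets or exceeds the $97,600 cutoff, so the credit is $0.
Total: $4,770 + $0 = $4,770.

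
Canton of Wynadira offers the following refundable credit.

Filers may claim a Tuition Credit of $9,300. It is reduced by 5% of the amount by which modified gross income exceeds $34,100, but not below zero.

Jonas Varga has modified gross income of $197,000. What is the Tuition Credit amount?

Tuition Credit: 5% of the $162,900 excess over $34,100 is $8,145; credit = $9,300 − $8,145 = $1,155.

$1,155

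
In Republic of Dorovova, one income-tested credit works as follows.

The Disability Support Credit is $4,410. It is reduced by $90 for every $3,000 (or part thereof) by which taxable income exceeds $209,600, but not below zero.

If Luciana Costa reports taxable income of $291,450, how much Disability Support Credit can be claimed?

Disability Support Credit: income exceeds $209,600 by $81,850, which is 28 full-or-partial $3,000 increments; reduction = 28 × $90 = $2,520, leaving $1,890.

$1,890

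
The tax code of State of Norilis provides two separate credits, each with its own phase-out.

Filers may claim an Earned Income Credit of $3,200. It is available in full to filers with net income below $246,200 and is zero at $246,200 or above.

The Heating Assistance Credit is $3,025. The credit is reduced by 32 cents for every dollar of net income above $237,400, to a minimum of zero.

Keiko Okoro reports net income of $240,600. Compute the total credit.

$5,201

Earned Income Credit: $240,600 is below the $246,200 cutoff, so the full $3,200 applies.
Heating Assistance Credit: 32% of the $3,200 excess over $237,400 is $1,024; credit = $3,025 − $1,024 = $2,001.
Total: $3,200 + $2,001 = $5,201.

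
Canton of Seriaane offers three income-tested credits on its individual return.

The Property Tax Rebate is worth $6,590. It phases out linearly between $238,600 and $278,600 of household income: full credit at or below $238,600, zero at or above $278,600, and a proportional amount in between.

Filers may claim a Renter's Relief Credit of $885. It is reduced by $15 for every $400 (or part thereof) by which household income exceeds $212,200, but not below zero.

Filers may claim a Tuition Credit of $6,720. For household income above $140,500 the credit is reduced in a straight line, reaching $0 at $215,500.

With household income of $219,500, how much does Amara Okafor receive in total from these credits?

Property Tax Rebate: $219,500 is at or below the $238,600 threshold, so the full $6,590 applies.
Renter's Relief Credit: income exceeds $212,200 by $7,300, which is 19 full-or-partial $400 increments; reduction = 19 × $15 = $285, leaving $600.
Tuition Credit: $219,500 is at or above $215,500, so the credit is $0.
Total: $6,590 + $600 + $0 = $7,190.

$7,190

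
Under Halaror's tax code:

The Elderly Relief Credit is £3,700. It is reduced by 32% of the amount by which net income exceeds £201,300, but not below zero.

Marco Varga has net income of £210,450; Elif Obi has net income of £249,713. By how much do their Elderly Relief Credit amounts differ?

Marco (£210,450): Elderly Relief Credit: 32% of the £9,150 excess over £201,300 is £2,928; credit = £3,700 − £2,928 = £772.
Elif (£249,713): Elderly Relief Credit: 32% of the £48,413 excess over £201,300 is £15,492.16 ≥ base, so the credit is £0.
Difference: |£772 − £0| = £772.

£772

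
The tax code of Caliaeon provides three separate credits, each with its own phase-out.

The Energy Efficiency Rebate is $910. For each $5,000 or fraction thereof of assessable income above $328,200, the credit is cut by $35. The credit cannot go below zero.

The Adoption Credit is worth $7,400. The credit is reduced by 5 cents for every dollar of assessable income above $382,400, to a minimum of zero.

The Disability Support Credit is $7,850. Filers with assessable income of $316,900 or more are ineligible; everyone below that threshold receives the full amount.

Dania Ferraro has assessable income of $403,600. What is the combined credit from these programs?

Energy Efficiency Rebate: income exceeds $328,200 by $75,400, which is 16 full-or-partial $5,000 increments; reduction = 16 × $35 = $560, leaving $350.
Adoption Credit: 5% of the $21,200 excess over $382,400 is $1,060; credit = $7,400 − $1,060 = $6,340.
Disability Support Credit: $403,600 meets or exceeds the $316,900 cutoff, so the credit is $0.
Total: $350 + $6,340 + $0 = $6,690.

$6,690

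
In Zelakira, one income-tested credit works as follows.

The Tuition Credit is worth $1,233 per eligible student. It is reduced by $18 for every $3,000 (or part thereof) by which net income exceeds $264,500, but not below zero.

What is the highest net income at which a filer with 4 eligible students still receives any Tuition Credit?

$1,083,500

Full credit = 4 × $1,233 = $4,932.
After 273 increments the reduction is 273 × $18 = $4,914, leaving $18; one more increment wipes it out. Increment 273 ends at excess 273 × $3,000 = $819,000, so the highest qualifying income is $264,500 + $819,000 = $1,083,500.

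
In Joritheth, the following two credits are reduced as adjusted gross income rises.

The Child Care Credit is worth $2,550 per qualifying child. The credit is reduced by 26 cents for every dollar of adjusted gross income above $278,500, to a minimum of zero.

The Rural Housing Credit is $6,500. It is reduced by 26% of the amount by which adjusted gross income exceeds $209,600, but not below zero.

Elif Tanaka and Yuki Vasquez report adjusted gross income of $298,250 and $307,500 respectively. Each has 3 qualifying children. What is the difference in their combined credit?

$2,405

Elif ($298,250): Child Care Credit: base = 3 × $2,550 = $7,650. 26% of the $19,750 excess over $278,500 is $5,135; credit = $7,650 − $5,135 = $2,515. Rural Housing Credit: 26% of the $88,650 excess over $209,600 is $23,049 ≥ base, so the credit is $0. total $2,515 + $0 = $2,515
Yuki ($307,500): Child Care Credit: base = 3 × $2,550 = $7,650. 26% of the $29,000 excess over $278,500 is $7,540; credit = $7,650 − $7,540 = $110. Rural Housing Credit: 26% of the $97,900 excess over $209,600 is $25,454 ≥ base, so the credit is $0. total $110 + $0 = $110
Difference: |$2,515 − $110| = $2,405.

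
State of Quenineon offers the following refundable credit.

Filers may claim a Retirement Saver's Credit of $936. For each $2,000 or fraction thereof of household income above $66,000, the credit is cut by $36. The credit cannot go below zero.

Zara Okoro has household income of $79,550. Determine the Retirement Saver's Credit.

$684

Retirement Saver's Credit: income exceeds $66,000 by $13,550, which is 7 full-or-partial $2,000 increments; reduction = 7 × $36 = $252, leaving $684.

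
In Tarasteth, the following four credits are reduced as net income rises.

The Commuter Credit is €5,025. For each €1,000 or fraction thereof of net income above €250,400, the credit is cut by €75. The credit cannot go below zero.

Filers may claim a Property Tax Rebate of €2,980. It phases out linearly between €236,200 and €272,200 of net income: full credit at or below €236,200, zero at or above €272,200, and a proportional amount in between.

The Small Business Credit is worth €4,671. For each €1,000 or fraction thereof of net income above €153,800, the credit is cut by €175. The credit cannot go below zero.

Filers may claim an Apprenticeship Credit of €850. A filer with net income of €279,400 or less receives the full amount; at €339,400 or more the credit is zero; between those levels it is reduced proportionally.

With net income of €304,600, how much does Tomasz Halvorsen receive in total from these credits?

€1,393

Commuter Credit: income exceeds €250,400 by €54,200, which is 55 full-or-partial €1,000 increments; reduction = 55 × €75 = €4,125, leaving €900.
Property Tax Rebate: €304,600 is at or above €272,200, so the credit is €0.
Small Business Credit: income exceeds €153,800 by €150,800 → 151 increments × €175 = €26,425 ≥ base, so the credit is €0.
Apprenticeship Credit: €304,600 is €25,200 into a €60,000 phase-out range, leaving 34,800/60,000 of the credit: €850 × 34,800/60,000 = €493.
Total: €900 + €0 + €0 + €493 = €1,393.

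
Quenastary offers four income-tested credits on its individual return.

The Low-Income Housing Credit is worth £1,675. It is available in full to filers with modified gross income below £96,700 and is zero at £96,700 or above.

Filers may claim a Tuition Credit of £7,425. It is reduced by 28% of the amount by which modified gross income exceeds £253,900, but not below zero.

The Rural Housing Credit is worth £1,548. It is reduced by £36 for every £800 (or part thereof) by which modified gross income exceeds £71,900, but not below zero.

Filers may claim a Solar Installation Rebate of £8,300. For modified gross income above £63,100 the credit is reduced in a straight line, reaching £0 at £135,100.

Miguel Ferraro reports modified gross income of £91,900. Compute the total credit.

Low-Income Housing Credit: £91,900 is below the £96,700 cutoff, so the full £1,675 applies.
Tuition Credit: £91,900 is at or below the £253,900 threshold, so the full £7,425 applies.
Rural Housing Credit: income exceeds £71,900 by £20,000, which is 25 full-or-partial £800 increments; reduction = 25 × £36 = £900, leaving £648.
Solar Installation Rebate: £91,900 is £28,800 into a £72,000 phase-out range, leaving 43,200/72,000 of the credit: £8,300 × 43,200/72,000 = £4,980.
Total: £1,675 + £7,425 + £648 + £4,980 = £14,728.

£14,728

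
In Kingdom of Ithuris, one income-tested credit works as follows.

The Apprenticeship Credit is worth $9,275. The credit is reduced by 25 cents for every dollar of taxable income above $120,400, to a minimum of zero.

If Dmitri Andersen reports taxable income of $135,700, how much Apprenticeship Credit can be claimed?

Apprenticeship Credit: 25% of the $15,300 excess over $120,400 is $3,825; credit = $9,275 − $3,825 = $5,450.

$5,450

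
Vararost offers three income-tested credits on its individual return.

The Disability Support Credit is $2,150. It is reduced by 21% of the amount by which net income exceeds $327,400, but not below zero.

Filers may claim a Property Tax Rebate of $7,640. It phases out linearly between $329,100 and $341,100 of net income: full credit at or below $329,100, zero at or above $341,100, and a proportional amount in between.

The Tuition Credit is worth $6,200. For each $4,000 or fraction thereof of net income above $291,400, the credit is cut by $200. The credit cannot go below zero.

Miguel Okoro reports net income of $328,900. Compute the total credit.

Disability Support Credit: 21% of the $1,500 excess over $327,400 is $315; credit = $2,150 − $315 = $1,835.
Property Tax Rebate: $328,900 is at or below the $329,100 threshold, so the full $7,640 applies.
Tuition Credit: income exceeds $291,400 by $37,500, which is 10 full-or-partial $4,000 increments; reduction = 10 × $200 = $2,000, leaving $4,200.
Total: $1,835 + $7,640 + $4,200 = $13,675.

$13,675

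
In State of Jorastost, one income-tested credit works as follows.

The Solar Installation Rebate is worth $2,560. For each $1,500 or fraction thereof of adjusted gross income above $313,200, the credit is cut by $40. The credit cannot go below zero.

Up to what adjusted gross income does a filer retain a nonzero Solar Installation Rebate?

$407,700

After 63 increments the reduction is 63 × $40 = $2,520, leaving $40; one more increment wipes it out. Increment 63 ends at excess 63 × $1,500 = $94,500, so the highest qualifying income is $313,200 + $94,500 = $407,700.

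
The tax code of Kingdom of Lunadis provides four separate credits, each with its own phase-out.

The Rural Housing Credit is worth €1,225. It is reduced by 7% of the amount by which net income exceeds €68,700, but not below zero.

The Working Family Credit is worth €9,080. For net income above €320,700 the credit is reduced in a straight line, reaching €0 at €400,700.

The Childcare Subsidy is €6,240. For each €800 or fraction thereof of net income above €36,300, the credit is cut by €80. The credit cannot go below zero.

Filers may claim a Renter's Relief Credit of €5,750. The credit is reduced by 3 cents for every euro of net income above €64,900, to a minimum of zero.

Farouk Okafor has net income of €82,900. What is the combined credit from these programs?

Rural Housing Credit: 7% of the €14,200 excess over €68,700 is €994; credit = €1,225 − €994 = €231.
Working Family Credit: €82,900 is at or below the €320,700 threshold, so the full €9,080 applies.
Childcare Subsidy: income exceeds €36,300 by €46,600, which is 59 full-or-partial €800 increments; reduction = 59 × €80 = €4,720, leaving €1,520.
Renter's Relief Credit: 3% of the €18,000 excess over €64,900 is €540; credit = €5,750 − €540 = €5,210.
Total: €231 + €9,080 + €1,520 + €5,210 = €16,041.

€16,041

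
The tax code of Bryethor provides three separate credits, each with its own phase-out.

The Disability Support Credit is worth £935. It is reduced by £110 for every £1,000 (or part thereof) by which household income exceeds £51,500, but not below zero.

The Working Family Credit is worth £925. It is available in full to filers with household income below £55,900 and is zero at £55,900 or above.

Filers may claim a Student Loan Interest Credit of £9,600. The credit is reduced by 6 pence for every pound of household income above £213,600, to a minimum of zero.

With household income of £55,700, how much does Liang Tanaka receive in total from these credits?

Disability Support Credit: income exceeds £51,500 by £4,200, which is 5 full-or-partial £1,000 increments; reduction = 5 × £110 = £550, leaving £385.
Working Family Credit: £55,700 is below the £55,900 cutoff, so the full £925 applies.
Student Loan Interest Credit: £55,700 is at or below the £213,600 threshold, so the full £9,600 applies.
Total: £385 + £925 + £9,600 = £10,910.

£10,910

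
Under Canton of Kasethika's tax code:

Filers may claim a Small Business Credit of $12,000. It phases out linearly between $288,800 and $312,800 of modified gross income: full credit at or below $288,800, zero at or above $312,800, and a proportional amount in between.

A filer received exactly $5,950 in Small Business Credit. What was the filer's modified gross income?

$5,950 is 5,950/12,000 of the full $12,000, so 6,050/12,000 of the $24,000 range has been used: income = $288,800 + $24,000 × 6,050/12,000 = $300,900.

$300,900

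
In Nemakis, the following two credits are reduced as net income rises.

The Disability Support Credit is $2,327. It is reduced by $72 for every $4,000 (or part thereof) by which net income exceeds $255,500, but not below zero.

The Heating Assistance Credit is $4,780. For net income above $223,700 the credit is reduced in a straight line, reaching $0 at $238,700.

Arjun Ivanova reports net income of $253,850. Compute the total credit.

$2,327

Disability Support Credit: $253,850 is at or below the $255,500 threshold, so the full $2,327 applies.
Heating Assistance Credit: $253,850 is at or above $238,700, so the credit is $0.
Total: $2,327 + $0 = $2,327.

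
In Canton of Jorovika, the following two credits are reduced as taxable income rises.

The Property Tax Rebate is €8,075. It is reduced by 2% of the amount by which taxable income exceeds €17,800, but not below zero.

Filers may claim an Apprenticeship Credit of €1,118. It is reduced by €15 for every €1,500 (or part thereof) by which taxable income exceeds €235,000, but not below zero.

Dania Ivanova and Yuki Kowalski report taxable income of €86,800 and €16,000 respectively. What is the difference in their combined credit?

Dania (€86,800): Property Tax Rebate: 2% of the €69,000 excess over €17,800 is €1,380; credit = €8,075 − €1,380 = €6,695. Apprenticeship Credit: €86,800 is at or below the €235,000 threshold, so the full €1,118 applies. total €6,695 + €1,118 = €7,813
Yuki (€16,000): Property Tax Rebate: €16,000 is at or below the €17,800 threshold, so the full €8,075 applies. Apprenticeship Credit: €16,000 is at or below the €235,000 threshold, so the full €1,118 applies. total €8,075 + €1,118 = €9,193
Difference: |€7,813 − €9,193| = €1,380.

€1,380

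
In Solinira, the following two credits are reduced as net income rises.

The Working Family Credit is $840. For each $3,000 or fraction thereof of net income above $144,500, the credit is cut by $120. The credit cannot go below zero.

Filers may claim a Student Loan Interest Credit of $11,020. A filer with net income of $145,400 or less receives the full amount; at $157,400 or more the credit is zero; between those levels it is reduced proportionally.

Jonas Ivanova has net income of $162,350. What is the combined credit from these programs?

$120

Working Family Credit: income exceeds $144,500 by $17,850, which is 6 full-or-partial $3,000 increments; reduction = 6 × $120 = $720, leaving $120.
Student Loan Interest Credit: $162,350 is at or above $157,400, so the credit is $0.
Total: $120 + $0 = $120.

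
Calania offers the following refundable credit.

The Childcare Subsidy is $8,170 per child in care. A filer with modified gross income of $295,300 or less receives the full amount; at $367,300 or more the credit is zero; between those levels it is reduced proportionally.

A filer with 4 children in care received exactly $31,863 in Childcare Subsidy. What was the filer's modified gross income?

$297,100

Full credit = 4 × $8,170 = $32,680.
$31,863 is 31,863/32,680 of the full $32,680, so 817/32,680 of the $72,000 range has been used: income = $295,300 + $72,000 × 817/32,680 = $297,100.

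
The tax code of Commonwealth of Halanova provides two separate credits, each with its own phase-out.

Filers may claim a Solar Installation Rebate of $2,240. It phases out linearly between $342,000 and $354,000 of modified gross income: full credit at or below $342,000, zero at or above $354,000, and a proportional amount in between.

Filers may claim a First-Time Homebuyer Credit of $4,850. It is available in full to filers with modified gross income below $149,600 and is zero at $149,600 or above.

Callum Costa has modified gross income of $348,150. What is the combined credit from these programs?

Solar Installation Rebate: $348,150 is $6,150 into a $12,000 phase-out range, leaving 5,850/12,000 of the credit: $2,240 × 5,850/12,000 = $1,092.
First-Time Homebuyer Credit: $348,150 meets or exceeds the $149,600 cutoff, so the credit is $0.
Total: $1,092 + $0 = $1,092.

$1,092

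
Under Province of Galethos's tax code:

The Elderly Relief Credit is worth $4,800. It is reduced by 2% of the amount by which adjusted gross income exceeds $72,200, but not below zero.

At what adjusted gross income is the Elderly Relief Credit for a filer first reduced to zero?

$312,200

The credit falls by 2% of each dollar above $72,200, so it reaches zero when the excess is $4,800 / 2% = $240,000: income = $72,200 + $240,000 = $312,200.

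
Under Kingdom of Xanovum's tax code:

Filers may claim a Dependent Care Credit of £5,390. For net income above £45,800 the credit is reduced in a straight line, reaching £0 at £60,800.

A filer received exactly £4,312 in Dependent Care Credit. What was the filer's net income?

£4,312 is 4,312/5,390 of the full £5,390, so 1,078/5,390 of the £15,000 range has been used: income = £45,800 + £15,000 × 1,078/5,390 = £48,800.

£48,800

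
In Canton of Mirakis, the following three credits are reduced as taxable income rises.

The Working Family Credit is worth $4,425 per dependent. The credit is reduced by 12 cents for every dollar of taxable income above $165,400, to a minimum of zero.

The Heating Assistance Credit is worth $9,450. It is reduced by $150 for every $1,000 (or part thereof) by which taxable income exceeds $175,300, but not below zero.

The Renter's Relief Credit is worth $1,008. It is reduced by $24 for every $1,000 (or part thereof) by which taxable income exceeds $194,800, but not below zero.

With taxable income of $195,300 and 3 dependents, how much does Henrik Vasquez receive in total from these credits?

Working Family Credit: base = 3 × $4,425 = $13,275. 12% of the $29,900 excess over $165,400 is $3,588; credit = $13,275 − $3,588 = $9,687.
Heating Assistance Credit: income exceeds $175,300 by $20,000, which is 20 full-or-partial $1,000 increments; reduction = 20 × $150 = $3,000, leaving $6,450.
Renter's Relief Credit: income exceeds $194,800 by $500, which is 1 full-or-partial $1,000 increment; reduction = 1 × $24 = $24, leaving $984.
Total: $9,687 + $6,450 + $984 = $17,121.

$17,121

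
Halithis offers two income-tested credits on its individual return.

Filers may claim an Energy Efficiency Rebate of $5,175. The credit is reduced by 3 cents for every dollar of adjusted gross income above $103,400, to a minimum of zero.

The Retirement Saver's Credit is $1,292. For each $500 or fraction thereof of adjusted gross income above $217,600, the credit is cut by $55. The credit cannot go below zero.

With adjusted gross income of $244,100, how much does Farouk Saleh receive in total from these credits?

$954

Energy Efficiency Rebate: 3% of the $140,700 excess over $103,400 is $4,221; credit = $5,175 − $4,221 = $954.
Retirement Saver's Credit: income exceeds $217,600 by $26,500 → 53 increments × $55 = $2,915 ≥ base, so the credit is $0.
Total: $954 + $0 = $954.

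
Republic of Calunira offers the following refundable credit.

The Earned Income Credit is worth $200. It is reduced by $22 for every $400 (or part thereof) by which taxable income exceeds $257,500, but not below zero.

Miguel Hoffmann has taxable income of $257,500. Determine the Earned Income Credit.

Earned Income Credit: $257,500 is at or below the $257,500 threshold, so the full $200 applies.

$200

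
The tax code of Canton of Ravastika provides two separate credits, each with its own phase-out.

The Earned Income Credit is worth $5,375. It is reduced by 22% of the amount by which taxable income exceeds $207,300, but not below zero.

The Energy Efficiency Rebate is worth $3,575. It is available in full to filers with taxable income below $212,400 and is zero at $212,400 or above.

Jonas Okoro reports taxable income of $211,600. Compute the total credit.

$8,004

Earned Income Credit: 22% of the $4,300 excess over $207,300 is $946; credit = $5,375 − $946 = $4,429.
Energy Efficiency Rebate: $211,600 is below the $212,400 cutoff, so the full $3,575 applies.
Total: $4,429 + $3,575 = $8,004.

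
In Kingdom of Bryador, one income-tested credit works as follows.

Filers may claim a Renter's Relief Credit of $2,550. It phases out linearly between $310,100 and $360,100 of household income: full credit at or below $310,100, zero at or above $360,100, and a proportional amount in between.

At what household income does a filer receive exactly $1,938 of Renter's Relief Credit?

$1,938 is 1,938/2,550 of the full $2,550, so 612/2,550 of the $50,000 range has been used: income = $310,100 + $50,000 × 612/2,550 = $322,100.

$322,100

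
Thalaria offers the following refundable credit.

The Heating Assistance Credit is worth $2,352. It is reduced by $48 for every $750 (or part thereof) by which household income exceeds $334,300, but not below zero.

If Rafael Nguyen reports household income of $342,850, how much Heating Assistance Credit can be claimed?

Heating Assistance Credit: income exceeds $334,300 by $8,550, which is 12 full-or-partial $750 increments; reduction = 12 × $48 = $576, leaving $1,776.

$1,776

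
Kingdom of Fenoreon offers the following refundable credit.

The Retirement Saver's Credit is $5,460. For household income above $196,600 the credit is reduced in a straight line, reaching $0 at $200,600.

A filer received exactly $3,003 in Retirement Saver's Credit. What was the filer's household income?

$3,003 is 3,003/5,460 of the full $5,460, so 2,457/5,460 of the $4,000 range has been used: income = $196,600 + $4,000 × 2,457/5,460 = $198,400.

$198,400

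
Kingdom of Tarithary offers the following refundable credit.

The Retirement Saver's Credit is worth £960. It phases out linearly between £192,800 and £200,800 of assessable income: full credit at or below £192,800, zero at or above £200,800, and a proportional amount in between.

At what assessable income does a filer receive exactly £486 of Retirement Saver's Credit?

£486 is 486/960 of the full £960, so 474/960 of the £8,000 range has been used: income = £192,800 + £8,000 × 474/960 = £196,750.

£196,750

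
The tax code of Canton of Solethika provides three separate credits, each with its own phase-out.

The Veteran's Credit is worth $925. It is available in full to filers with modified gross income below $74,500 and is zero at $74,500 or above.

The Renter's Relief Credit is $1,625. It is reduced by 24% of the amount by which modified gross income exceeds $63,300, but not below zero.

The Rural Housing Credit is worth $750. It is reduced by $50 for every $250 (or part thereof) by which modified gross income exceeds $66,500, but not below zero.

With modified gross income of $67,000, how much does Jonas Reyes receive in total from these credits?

$2,312

Veteran's Credit: $67,000 is below the $74,500 cutoff, so the full $925 applies.
Renter's Relief Credit: 24% of the $3,700 excess over $63,300 is $888; credit = $1,625 − $888 = $737.
Rural Housing Credit: income exceeds $66,500 by $500, which is 2 full-or-partial $250 increments; reduction = 2 × $50 = $100, leaving $650.
Total: $925 + $737 + $650 = $2,312.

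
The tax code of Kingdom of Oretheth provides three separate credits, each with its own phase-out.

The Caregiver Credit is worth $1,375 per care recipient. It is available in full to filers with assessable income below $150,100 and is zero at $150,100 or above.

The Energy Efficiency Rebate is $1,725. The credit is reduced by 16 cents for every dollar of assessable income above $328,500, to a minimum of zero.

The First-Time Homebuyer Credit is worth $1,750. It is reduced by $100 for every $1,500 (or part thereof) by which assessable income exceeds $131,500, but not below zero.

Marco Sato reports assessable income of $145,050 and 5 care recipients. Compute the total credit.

Caregiver Credit: base = 5 × $1,375 = $6,875. $145,050 is below the $150,100 cutoff, so the full $6,875 applies.
Energy Efficiency Rebate: $145,050 is at or below the $328,500 threshold, so the full $1,725 applies.
First-Time Homebuyer Credit: income exceeds $131,500 by $13,550, which is 10 full-or-partial $1,500 increments; reduction = 10 × $100 = $1,000, leaving $750.
Total: $6,875 + $1,725 + $750 = $9,350.

$9,350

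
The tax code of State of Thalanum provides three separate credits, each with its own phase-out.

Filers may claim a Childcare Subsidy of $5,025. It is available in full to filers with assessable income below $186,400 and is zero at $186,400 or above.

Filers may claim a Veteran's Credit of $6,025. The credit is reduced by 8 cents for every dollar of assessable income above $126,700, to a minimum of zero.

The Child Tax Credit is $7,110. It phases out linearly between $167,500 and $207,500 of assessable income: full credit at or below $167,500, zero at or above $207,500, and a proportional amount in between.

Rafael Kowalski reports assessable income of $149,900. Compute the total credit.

$16,304

Childcare Subsidy: $149,900 is below the $186,400 cutoff, so the full $5,025 applies.
Veteran's Credit: 8% of the $23,200 excess over $126,700 is $1,856; credit = $6,025 − $1,856 = $4,169.
Child Tax Credit: $149,900 is at or below the $167,500 threshold, so the full $7,110 applies.
Total: $5,025 + $4,169 + $7,110 = $16,304.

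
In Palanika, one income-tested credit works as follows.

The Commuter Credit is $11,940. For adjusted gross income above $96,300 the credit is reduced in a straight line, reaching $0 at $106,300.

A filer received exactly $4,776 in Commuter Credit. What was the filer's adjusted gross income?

$102,300

$4,776 is 4,776/11,940 of the full $11,940, so 7,164/11,940 of the $10,000 range has been used: income = $96,300 + $10,000 × 7,164/11,940 = $102,300.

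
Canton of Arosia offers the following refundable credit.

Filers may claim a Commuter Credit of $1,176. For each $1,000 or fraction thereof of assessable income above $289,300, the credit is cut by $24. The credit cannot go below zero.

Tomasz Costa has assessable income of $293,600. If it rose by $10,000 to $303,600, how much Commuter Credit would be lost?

$240

At $293,600 — income exceeds $289,300 by $4,300, which is 5 full-or-partial $1,000 increments; reduction = 5 × $24 = $120, leaving $1,056.
At $303,600 — income exceeds $289,300 by $14,300, which is 15 full-or-partial $1,000 increments; reduction = 15 × $24 = $360, leaving $816.
Lost: $1,056 − $816 = $240.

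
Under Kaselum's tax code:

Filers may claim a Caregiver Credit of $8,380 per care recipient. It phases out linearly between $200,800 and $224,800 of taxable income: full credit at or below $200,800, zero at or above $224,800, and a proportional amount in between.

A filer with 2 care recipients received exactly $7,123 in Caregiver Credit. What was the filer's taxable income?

Full credit = 2 × $8,380 = $16,760.
$7,123 is 7,123/16,760 of the full $16,760, so 9,637/16,760 of the $24,000 range has been used: income = $200,800 + $24,000 × 9,637/16,760 = $214,600.

$214,600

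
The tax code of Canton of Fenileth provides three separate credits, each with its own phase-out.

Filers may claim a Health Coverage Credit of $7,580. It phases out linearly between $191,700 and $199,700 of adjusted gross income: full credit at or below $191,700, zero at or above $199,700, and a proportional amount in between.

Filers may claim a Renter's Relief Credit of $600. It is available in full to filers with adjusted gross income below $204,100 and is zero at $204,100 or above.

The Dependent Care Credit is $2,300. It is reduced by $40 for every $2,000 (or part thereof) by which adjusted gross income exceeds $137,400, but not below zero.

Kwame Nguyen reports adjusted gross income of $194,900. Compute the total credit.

Health Coverage Credit: $194,900 is $3,200 into a $8,000 phase-out range, leaving 4,800/8,000 of the credit: $7,580 × 4,800/8,000 = $4,548.
Renter's Relief Credit: $194,900 is below the $204,100 cutoff, so the full $600 applies.
Dependent Care Credit: income exceeds $137,400 by $57,500, which is 29 full-or-partial $2,000 increments; reduction = 29 × $40 = $1,160, leaving $1,140.
Total: $4,548 + $600 + $1,140 = $6,288.

$6,288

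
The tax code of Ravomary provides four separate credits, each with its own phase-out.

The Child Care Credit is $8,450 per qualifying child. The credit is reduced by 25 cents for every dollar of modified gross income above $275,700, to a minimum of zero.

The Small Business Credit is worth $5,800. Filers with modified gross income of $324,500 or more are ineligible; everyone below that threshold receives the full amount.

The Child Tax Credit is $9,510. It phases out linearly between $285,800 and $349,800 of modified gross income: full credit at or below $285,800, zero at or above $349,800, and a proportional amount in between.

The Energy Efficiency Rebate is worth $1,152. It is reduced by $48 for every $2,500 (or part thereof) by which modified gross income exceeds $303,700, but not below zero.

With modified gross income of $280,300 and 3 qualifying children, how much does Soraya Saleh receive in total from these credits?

Child Care Credit: base = 3 × $8,450 = $25,350. 25% of the $4,600 excess over $275,700 is $1,150; credit = $25,350 − $1,150 = $24,200.
Small Business Credit: $280,300 is below the $324,500 cutoff, so the full $5,800 applies.
Child Tax Credit: $280,300 is at or below the $285,800 threshold, so the full $9,510 applies.
Energy Efficiency Rebate: $280,300 is at or below the $303,700 threshold, so the full $1,152 applies.
Total: $24,200 + $5,800 + $9,510 + $1,152 = $40,662.

$40,662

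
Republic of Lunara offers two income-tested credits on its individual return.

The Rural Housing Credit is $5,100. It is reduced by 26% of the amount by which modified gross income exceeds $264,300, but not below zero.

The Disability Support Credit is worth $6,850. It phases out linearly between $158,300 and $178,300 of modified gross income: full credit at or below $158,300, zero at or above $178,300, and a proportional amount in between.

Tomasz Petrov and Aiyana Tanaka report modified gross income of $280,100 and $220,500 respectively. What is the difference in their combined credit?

Tomasz ($280,100): Rural Housing Credit: 26% of the $15,800 excess over $264,300 is $4,108; credit = $5,100 − $4,108 = $992. Disability Support Credit: $280,100 is at or above $178,300, so the credit is $0. total $992 + $0 = $992
Aiyana ($220,500): Rural Housing Credit: $220,500 is at or below the $264,300 threshold, so the full $5,100 applies. Disability Support Credit: $220,500 is at or above $178,300, so the credit is $0. total $5,100 + $0 = $5,100
Difference: |$992 − $5,100| = $4,108.

$4,108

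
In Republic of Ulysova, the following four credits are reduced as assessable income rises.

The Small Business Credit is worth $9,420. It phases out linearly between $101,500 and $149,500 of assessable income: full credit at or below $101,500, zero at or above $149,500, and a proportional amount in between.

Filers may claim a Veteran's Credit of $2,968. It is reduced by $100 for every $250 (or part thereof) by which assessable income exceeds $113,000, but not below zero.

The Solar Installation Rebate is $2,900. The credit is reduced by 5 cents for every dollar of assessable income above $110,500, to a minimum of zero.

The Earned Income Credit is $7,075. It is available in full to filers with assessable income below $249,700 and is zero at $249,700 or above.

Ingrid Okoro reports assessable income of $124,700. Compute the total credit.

Small Business Credit: $124,700 is $23,200 into a $48,000 phase-out range, leaving 24,800/48,000 of the credit: $9,420 × 24,800/48,000 = $4,867.
Veteran's Credit: income exceeds $113,000 by $11,700 → 47 increments × $100 = $4,700 ≥ base, so the credit is $0.
Solar Installation Rebate: 5% of the $14,200 excess over $110,500 is $710; credit = $2,900 − $710 = $2,190.
Earned Income Credit: $124,700 is below the $249,700 cutoff, so the full $7,075 applies.
Total: $4,867 + $0 + $2,190 + $7,075 = $14,132.

$14,132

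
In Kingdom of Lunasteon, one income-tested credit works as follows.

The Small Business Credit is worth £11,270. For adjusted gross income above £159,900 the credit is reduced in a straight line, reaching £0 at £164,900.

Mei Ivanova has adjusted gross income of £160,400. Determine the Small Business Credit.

£10,143

Small Business Credit: £160,400 is £500 into a £5,000 phase-out range, leaving 4,500/5,000 of the credit: £11,270 × 4,500/5,000 = £10,143.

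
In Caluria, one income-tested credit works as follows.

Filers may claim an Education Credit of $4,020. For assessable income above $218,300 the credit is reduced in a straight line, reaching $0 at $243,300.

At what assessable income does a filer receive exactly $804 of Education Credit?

$238,300

$804 is 804/4,020 of the full $4,020, so 3,216/4,020 of the $25,000 range has been used: income = $218,300 + $25,000 × 3,216/4,020 = $238,300.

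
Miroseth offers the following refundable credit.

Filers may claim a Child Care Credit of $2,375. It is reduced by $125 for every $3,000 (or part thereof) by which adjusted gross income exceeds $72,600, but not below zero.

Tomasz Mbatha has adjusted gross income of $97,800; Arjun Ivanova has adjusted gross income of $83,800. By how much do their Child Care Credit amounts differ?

$625

Tomasz ($97,800): Child Care Credit: income exceeds $72,600 by $25,200, which is 9 full-or-partial $3,000 increments; reduction = 9 × $125 = $1,125, leaving $1,250.
Arjun ($83,800): Child Care Credit: income exceeds $72,600 by $11,200, which is 4 full-or-partial $3,000 increments; reduction = 4 × $125 = $500, leaving $1,875.
Difference: |$1,250 − $1,875| = $625.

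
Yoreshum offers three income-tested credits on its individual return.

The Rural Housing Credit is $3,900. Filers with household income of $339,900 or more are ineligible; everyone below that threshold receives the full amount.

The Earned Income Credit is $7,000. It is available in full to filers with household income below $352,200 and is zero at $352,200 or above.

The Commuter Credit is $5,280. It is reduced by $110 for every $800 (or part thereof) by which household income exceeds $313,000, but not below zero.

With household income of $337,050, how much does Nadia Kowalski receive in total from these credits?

Rural Housing Credit: $337,050 is below the $339,900 cutoff, so the full $3,900 applies.
Earned Income Credit: $337,050 is below the $352,200 cutoff, so the full $7,000 applies.
Commuter Credit: income exceeds $313,000 by $24,050, which is 31 full-or-partial $800 increments; reduction = 31 × $110 = $3,410, leaving $1,870.
Total: $3,900 + $7,000 + $1,870 = $12,770.

$12,770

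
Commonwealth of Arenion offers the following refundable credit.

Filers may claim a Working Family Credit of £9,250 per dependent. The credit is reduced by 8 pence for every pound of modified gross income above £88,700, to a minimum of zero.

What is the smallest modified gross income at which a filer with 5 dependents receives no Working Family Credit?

£666,825

Full credit = 5 × £9,250 = £46,250.
The credit falls by 8% of each pound above £88,700, so it reaches zero when the excess is £46,250 / 8% = £578,125: income = £88,700 + £578,125 = £666,825.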